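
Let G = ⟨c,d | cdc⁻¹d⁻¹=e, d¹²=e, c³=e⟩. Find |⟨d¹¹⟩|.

|⟨d¹¹⟩| equals the order of d¹¹. Compute successive powers until reaching e:
  (d¹¹)¹ = d¹¹, (d¹¹)² = d¹⁰, (d¹¹)³ = d⁹, (d¹¹)⁴ = d⁸, (d¹¹)⁵ = d⁷, (d¹¹)⁶ = d⁶, (d¹¹)⁷ = d⁵, (d¹¹)⁸ = d⁴, (d¹¹)⁹ = d³, (d¹¹)¹⁰ = d², (d¹¹)¹¹ = d, (d¹¹)¹² = e.
The smallest positive k with (d¹¹)ᵏ = e is 12, so |⟨d¹¹⟩| = 12.

Answer: 12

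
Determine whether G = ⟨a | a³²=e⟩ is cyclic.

|G| = 32. The element a has order 32 (its powers give 32 distinct elements), so ⟨a⟩ = G and G is cyclic.

Answer: Yes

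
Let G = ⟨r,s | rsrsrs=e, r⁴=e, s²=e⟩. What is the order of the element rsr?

Compute successive powers until reaching e:
  (rsr)¹ = rsr, (rsr)² = sr²s, (rsr)³ = r³sr³, (rsr)⁴ = e.
The smallest positive k with (rsr)ᵏ = e is 4.

Answer: 4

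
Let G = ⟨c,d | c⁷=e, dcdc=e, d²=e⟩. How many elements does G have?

Enumerate words in the generators, reducing via the relations: the distinct elements are
  {c, d, e, cd, c², c³, c⁴, c⁵, c⁶, c²d, c³d, c⁴d, c⁵d, c⁶d}.
No further products give new elements, so |G| = 14.

Answer: 14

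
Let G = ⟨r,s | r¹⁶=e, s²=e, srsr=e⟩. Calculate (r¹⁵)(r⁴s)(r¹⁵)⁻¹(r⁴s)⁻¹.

[(r¹⁵), (r⁴s)] = (r¹⁵)·(r⁴s)·(r¹⁵)⁻¹·(r⁴s)⁻¹.
  (r¹⁵) · (r⁴s) = r³s
  (r³s) · r = r²s
  (r²s) · (r⁴s) = r¹⁴

Answer: r¹⁴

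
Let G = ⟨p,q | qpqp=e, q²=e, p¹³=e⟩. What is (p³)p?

Compute (p³) · p by multiplying left to right and reducing via the relations at each step:
  (p³) · p = p⁴

Answer: p⁴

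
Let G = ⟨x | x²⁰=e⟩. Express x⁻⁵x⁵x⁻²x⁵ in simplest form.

Multiply left to right, reducing at each step:
  (x¹⁵) · x⁵ = e
  e · x⁻² = x¹⁸
  (x¹⁸) · x⁵ = x³

Answer: x³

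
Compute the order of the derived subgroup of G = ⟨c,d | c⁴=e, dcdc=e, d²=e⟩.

G' = [G, G] is generated by all commutators. The generator-pair commutators are: [c, d] = c².
The subgroup they normally generate is {e, c²}, of order 2.
Check: |G/G'| = 8/2 = 4 is the order of the abelianisation.

Answer: 2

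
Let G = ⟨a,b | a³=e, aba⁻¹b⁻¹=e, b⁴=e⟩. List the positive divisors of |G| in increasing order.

|G| = 12 = 2² · 3. By Lagrange's theorem the order of any subgroup divides 12; the divisors of 12 are 1, 2, 3, 4, 6, 12.

Answer: 1, 2, 3, 4, 6, 12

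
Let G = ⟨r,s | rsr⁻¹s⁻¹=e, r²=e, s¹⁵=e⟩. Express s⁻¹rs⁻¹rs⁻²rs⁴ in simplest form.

Multiply left to right, reducing at each step:
  (s¹⁴) · r = rs¹⁴
  (rs¹⁴) · s⁻¹ = rs¹³
  (rs¹³) · r = s¹³
  (s¹³) · s⁻² = s¹¹
  (s¹¹) · r = rs¹¹
  (rs¹¹) · s⁴ = r

Answer: r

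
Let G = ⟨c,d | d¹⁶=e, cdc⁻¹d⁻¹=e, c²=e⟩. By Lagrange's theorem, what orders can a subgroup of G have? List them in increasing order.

|G| = 32 = 2⁵. By Lagrange's theorem the order of any subgroup divides 32; the divisors of 32 are 1, 2, 4, 8, 16, 32.

Answer: 1, 2, 4, 8, 16, 32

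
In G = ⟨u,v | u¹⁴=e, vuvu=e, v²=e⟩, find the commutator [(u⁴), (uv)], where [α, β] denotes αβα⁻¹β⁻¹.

[(u⁴), (uv)] = (u⁴)·(uv)·(u⁴)⁻¹·(uv)⁻¹.
  (u⁴) · (uv) = u⁵v
  (u⁵v) · (u¹⁰) = u⁹v
  (u⁹v) · (uv) = u⁸

Answer: u⁸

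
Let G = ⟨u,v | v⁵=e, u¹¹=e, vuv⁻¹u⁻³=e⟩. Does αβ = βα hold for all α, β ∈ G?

u·v = uv but v·u = u³v, so u·v ≠ v·u and G is not abelian.

Answer: No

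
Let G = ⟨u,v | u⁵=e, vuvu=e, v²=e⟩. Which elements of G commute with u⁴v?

⟨u⁴v⟩ ⊆ C_G(u⁴v) since powers of u⁴v commute with u⁴v; so |C_G(u⁴v)| ≥ |⟨u⁴v⟩| = 2.
By orbit–stabilizer, |C_G(u⁴v)| = |G| / |conj. class of u⁴v| = 10 / 5 = 2.
The 2 elements commuting with u⁴v are {e, u⁴v}.

Answer: {e, u⁴v}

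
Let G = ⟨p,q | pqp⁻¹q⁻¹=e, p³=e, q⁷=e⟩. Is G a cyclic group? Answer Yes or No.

|G| = 21. The element pq has order 21 (its powers give 21 distinct elements), so ⟨pq⟩ = G and G is cyclic.

Answer: Yes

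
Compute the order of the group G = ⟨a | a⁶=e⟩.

G is generated by a single element, so G is cyclic. The relator gives a⁶ = e and no smaller power is forced to be e, so the 6 powers {a, e, a², a³, a⁴, a⁵} are distinct. Hence |G| = 6.

Answer: 6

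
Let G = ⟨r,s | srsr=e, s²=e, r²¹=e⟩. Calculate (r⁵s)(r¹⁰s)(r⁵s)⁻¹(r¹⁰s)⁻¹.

[(r⁵s), (r¹⁰s)] = (r⁵s)·(r¹⁰s)·(r⁵s)⁻¹·(r¹⁰s)⁻¹.
  (r⁵s) · (r¹⁰s) = r¹⁶
  (r¹⁶) · (r⁵s) = s
  s · (r¹⁰s) = r¹¹

Answer: r¹¹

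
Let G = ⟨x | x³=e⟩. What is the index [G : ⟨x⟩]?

First find ord(x) by computing successive powers:
  x¹ = x, x² = x², x³ = e.
So |⟨x⟩| = ord(x) = 3. With |G| = 3, by Lagrange [G : ⟨x⟩] = 3/3 = 1.

Answer: 1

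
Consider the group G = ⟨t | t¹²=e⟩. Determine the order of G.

G is generated by a single element, so G is cyclic. The relator gives t¹² = e and no smaller power is forced to be e, so the 12 powers {e, t, t², t³, t⁴, t⁵, t⁶, t⁷, t⁸, t⁹, t¹¹, t¹⁰} are distinct. Hence |G| = 12.

Answer: 12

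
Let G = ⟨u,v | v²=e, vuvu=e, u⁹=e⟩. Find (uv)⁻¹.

The order of (uv) is 2 (smallest k with (uv)ᵏ = e), so (uv)⁻¹ = (uv)¹ = uv.
Check: (uv) · (uv) → (uv) · u = v;   v · v = e, giving e as required.

Answer: uv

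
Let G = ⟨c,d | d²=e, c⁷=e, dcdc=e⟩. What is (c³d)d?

Compute (c³d) · d by multiplying left to right and reducing via the relations at each step:
  (c³d) · d = c³

Answer: c³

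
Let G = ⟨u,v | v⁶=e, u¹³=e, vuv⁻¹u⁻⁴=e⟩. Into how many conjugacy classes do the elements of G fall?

The conjugacy classes (representative and size) are:
  [e] (size 1), [u⁴] (size 6), [u¹¹] (size 6), [u⁷v] (size 13), [u⁸v²] (size 13), [u¹²v³] (size 13), [u⁵v⁴] (size 13), [u¹¹v⁵] (size 13).
Class equation: 1 + 6 + 6 + 13 + 13 + 13 + 13 + 13 = 78 = |G|. So G has 8 conjugacy classes.

Answer: 8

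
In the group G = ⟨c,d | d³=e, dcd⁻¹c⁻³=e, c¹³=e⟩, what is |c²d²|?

Compute successive powers until reaching e:
  (c²d²)¹ = c²d², (c²d²)² = c⁷d, (c²d²)³ = e.
The smallest positive k with (c²d²)ᵏ = e is 3.

Answer: 3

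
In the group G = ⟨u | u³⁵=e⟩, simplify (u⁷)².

Compute successive powers of (u⁷), reducing at each step:
  (u⁷)²: (u⁷) · u⁷ = u¹⁴

Answer: u¹⁴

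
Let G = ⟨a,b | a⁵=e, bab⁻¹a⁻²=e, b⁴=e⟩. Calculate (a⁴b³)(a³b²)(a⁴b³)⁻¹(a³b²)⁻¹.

[(a⁴b³), (a³b²)] = (a⁴b³)·(a³b²)·(a⁴b³)⁻¹·(a³b²)⁻¹.
  (a⁴b³) · (a³b²) = a³b
  (a³b) · (a²b) = a²b²
  (a²b²) · (a³b²) = a⁴

Answer: a⁴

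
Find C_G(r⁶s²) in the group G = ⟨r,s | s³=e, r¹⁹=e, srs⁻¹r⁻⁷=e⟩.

⟨r⁶s²⟩ ⊆ C_G(r⁶s²) since powers of r⁶s² commute with r⁶s²; so |C_G(r⁶s²)| ≥ |⟨r⁶s²⟩| = 3.
By orbit–stabilizer, |C_G(r⁶s²)| = |G| / |conj. class of r⁶s²| = 57 / 19 = 3.
The 3 elements commuting with r⁶s² are {e, r⁶s², r¹⁵s}.

Answer: {e, r⁶s², r¹⁵s}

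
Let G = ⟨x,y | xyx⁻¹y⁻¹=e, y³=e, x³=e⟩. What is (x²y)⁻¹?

The order of (x²y) is 3 (smallest k with (x²y)ᵏ = e), so (x²y)⁻¹ = (x²y)² = xy².
Check: (x²y) · (xy²) → (x²y) · x = y;   y · y² = e, giving e as required.

Answer: xy²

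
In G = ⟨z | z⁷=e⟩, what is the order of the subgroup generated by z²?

|⟨z²⟩| equals the order of z². Compute successive powers until reaching e:
  (z²)¹ = z², (z²)² = z⁴, (z²)³ = z⁶, (z²)⁴ = z, (z²)⁵ = z³, (z²)⁶ = z⁵, (z²)⁷ = e.
The smallest positive k with (z²)ᵏ = e is 7, so |⟨z²⟩| = 7.

Answer: 7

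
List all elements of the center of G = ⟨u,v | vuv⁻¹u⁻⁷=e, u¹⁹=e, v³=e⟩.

An element z ∈ Z(G) iff z commutes with every generator.
For example e is central: e·u = u = u·e; e·v = v = v·e.
Whereas u ∉ Z(G) since u·v = uv ≠ u⁷v = v·u.
Checking each of the 57 elements this way gives Z(G) = {e}, of order 1.

Answer: {e}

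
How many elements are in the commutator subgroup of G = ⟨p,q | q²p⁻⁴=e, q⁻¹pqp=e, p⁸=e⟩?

G' = [G, G] is generated by all commutators. The generator-pair commutators are: [p, q] = p².
The subgroup they normally generate is {e, p², p⁴, p⁶}, of order 4.
Check: |G/G'| = 16/4 = 4 is the order of the abelianisation.

Answer: 4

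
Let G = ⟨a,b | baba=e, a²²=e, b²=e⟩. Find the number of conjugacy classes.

The conjugacy classes (representative and size) are:
  [e] (size 1), [a] (size 2), [a²] (size 2), [a¹⁹] (size 2), [a⁴] (size 2), [a⁵] (size 2), [a⁶] (size 2), [a⁷] (size 2), [a⁸] (size 2), [a¹³] (size 2), [a¹⁰] (size 2), [a¹¹] (size 1), [a⁶b] (size 11), [ab] (size 11).
Class equation: 1 + 2 + 2 + 2 + 2 + 2 + 2 + 2 + 2 + 2 + 2 + 1 + 11 + 11 = 44 = |G|. So G has 14 conjugacy classes.

Answer: 14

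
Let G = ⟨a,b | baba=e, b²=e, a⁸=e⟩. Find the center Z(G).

An element z ∈ Z(G) iff z commutes with every generator.
For example a⁴ is central: (a⁴)·a = a⁵ = a·(a⁴); (a⁴)·b = a⁴b = b·(a⁴).
Whereas a ∉ Z(G) since a·b = ab ≠ a⁷b = b·a.
Checking each of the 16 elements this way gives Z(G) = {e, a⁴}, of order 2.

Answer: {e, a⁴}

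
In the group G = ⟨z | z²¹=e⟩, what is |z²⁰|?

Compute successive powers until reaching e:
  (z²⁰)¹ = z²⁰, (z²⁰)² = z¹⁹, (z²⁰)³ = z¹⁸, (z²⁰)⁴ = z¹⁷, (z²⁰)⁵ = z¹⁶, (z²⁰)⁶ = z¹⁵, (z²⁰)⁷ = z¹⁴, (z²⁰)⁸ = z¹³, (z²⁰)⁹ = z¹², (z²⁰)¹⁰ = z¹¹, (z²⁰)¹¹ = z¹⁰, (z²⁰)¹² = z⁹, (z²⁰)¹³ = z⁸, (z²⁰)¹⁴ = z⁷, (z²⁰)¹⁵ = z⁶, (z²⁰)¹⁶ = z⁵, (z²⁰)¹⁷ = z⁴, (z²⁰)¹⁸ = z³, (z²⁰)¹⁹ = z², (z²⁰)²⁰ = z, (z²⁰)²¹ = e.
The smallest positive k with (z²⁰)ᵏ = e is 21.

Answer: 21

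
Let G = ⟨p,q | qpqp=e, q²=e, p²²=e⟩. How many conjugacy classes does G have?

The conjugacy classes (representative and size) are:
  [e] (size 1), [p] (size 2), [p²] (size 2), [p¹⁹] (size 2), [p⁴] (size 2), [p⁵] (size 2), [p⁶] (size 2), [p⁷] (size 2), [p⁸] (size 2), [p¹³] (size 2), [p¹⁰] (size 2), [p¹¹] (size 1), [p⁶q] (size 11), [pq] (size 11).
Class equation: 1 + 2 + 2 + 2 + 2 + 2 + 2 + 2 + 2 + 2 + 2 + 1 + 11 + 11 = 44 = |G|. So G has 14 conjugacy classes.

Answer: 14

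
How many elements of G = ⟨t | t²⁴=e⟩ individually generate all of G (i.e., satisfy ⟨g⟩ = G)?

G is cyclic of order 24. An element generates G iff its order is 24, and a cyclic group of order 24 has exactly φ(24) = 8 such elements.

Answer: 8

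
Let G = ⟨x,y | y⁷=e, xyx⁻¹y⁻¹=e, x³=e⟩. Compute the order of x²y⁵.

Compute successive powers until reaching e:
  (x²y⁵)¹ = x²y⁵, (x²y⁵)² = xy³, (x²y⁵)³ = y, (x²y⁵)⁴ = x²y⁶, (x²y⁵)⁵ = xy⁴, (x²y⁵)⁶ = y², (x²y⁵)⁷ = x², (x²y⁵)⁸ = xy⁵, (x²y⁵)⁹ = y³, (x²y⁵)¹⁰ = x²y, (x²y⁵)¹¹ = xy⁶, (x²y⁵)¹² = y⁴, (x²y⁵)¹³ = x²y², (x²y⁵)¹⁴ = x, (x²y⁵)¹⁵ = y⁵, (x²y⁵)¹⁶ = x²y³, (x²y⁵)¹⁷ = xy, (x²y⁵)¹⁸ = y⁶, (x²y⁵)¹⁹ = x²y⁴, (x²y⁵)²⁰ = xy², (x²y⁵)²¹ = e.
The smallest positive k with (x²y⁵)ᵏ = e is 21.

Answer: 21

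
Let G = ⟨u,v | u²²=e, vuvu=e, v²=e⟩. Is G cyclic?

Every cyclic group is abelian. But u·v = uv while v·u = u²¹v, so u·v ≠ v·u and G is not abelian. Hence G is not cyclic.

Answer: No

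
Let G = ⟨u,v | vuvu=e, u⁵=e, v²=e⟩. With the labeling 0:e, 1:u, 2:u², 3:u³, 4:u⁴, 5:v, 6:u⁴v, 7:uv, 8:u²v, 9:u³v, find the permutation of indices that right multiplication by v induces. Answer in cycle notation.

(0 5)(1 7)(2 8)(3 9)(4 6)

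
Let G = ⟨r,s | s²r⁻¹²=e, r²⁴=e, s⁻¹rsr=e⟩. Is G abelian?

r·s = rs but s·r = r¹¹s⁻¹, so r·s ≠ s·r and G is not abelian.

Answer: No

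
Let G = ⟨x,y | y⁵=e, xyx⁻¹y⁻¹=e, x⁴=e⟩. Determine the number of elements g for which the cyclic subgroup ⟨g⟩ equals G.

G is cyclic of order 20. An element generates G iff its order is 20, and a cyclic group of order 20 has exactly φ(20) = 8 such elements.

Answer: 8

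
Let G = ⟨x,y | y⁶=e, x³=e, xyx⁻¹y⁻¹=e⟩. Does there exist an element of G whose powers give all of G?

|G| = 18, but the maximum element order in G is 6 < 18. No single element generates all of G, so G is not cyclic.

Answer: No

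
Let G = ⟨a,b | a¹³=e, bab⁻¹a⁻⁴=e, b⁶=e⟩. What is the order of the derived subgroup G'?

G' = [G, G] is generated by all commutators. The generator-pair commutators are: [a, b] = a¹⁰.
The subgroup they normally generate is {e, a, a², a³, a⁴, a⁵, a⁶, a⁷, a⁸, a⁹, a¹⁰, a¹¹, a¹²}, of order 13.
Check: |G/G'| = 78/13 = 6 is the order of the abelianisation.

Answer: 13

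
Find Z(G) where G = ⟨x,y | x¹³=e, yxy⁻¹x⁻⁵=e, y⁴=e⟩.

An element z ∈ Z(G) iff z commutes with every generator.
For example e is central: e·x = x = x·e; e·y = y = y·e.
Whereas x ∉ Z(G) since x·y = xy ≠ x⁵y = y·x.
Checking each of the 52 elements this way gives Z(G) = {e}, of order 1.

Answer: {e}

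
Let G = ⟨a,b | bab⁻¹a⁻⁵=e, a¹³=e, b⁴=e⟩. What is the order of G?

Enumerate words in the generators, reducing via the relations: the distinct elements are
  {a, b, e, ab, a², a³, a⁴, a⁵, a⁶, a⁷, a⁸, a⁹, b², b³, ab², ab³, a²b, a³b, a¹², a¹¹, a¹⁰, a⁴b, a⁵b, a⁶b, a⁷b, a⁸b, a⁹b, a²b², a²b³, a³b², a³b³, a¹²b, a¹¹b, a¹⁰b, a⁴b², a⁴b³, a⁵b², a⁵b³, a⁶b², a⁶b³, a⁷b², a⁷b³, a⁸b², a⁸b³, a⁹b², a⁹b³, a¹²b², a¹²b³, a¹¹b², a¹¹b³, a¹⁰b², a¹⁰b³}.
No further products give new elements, so |G| = 52.

Answer: 52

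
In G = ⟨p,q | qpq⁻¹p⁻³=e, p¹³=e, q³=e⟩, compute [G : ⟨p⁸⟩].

First find ord(p⁸) by computing successive powers:
  (p⁸)¹ = p⁸, (p⁸)² = p³, (p⁸)³ = p¹¹, (p⁸)⁴ = p⁶, (p⁸)⁵ = p, (p⁸)⁶ = p⁹, (p⁸)⁷ = p⁴, (p⁸)⁸ = p¹², (p⁸)⁹ = p⁷, (p⁸)¹⁰ = p², (p⁸)¹¹ = p¹⁰, (p⁸)¹² = p⁵, (p⁸)¹³ = e.
So |⟨p⁸⟩| = ord(p⁸) = 13. With |G| = 39, by Lagrange [G : ⟨p⁸⟩] = 39/13 = 3.

Answer: 3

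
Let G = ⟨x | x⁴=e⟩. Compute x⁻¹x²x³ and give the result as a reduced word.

Multiply left to right, reducing at each step:
  (x³) · x² = x
  x · x³ = e

Answer: e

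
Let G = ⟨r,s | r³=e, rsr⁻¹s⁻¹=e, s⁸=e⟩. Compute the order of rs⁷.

Compute successive powers until reaching e:
  (rs⁷)¹ = rs⁷, (rs⁷)² = r²s⁶, (rs⁷)³ = s⁵, (rs⁷)⁴ = rs⁴, (rs⁷)⁵ = r²s³, (rs⁷)⁶ = s², (rs⁷)⁷ = rs, (rs⁷)⁸ = r², (rs⁷)⁹ = s⁷, (rs⁷)¹⁰ = rs⁶, (rs⁷)¹¹ = r²s⁵, (rs⁷)¹² = s⁴, (rs⁷)¹³ = rs³, (rs⁷)¹⁴ = r²s², (rs⁷)¹⁵ = s, (rs⁷)¹⁶ = r, (rs⁷)¹⁷ = r²s⁷, (rs⁷)¹⁸ = s⁶, (rs⁷)¹⁹ = rs⁵, (rs⁷)²⁰ = r²s⁴, (rs⁷)²¹ = s³, (rs⁷)²² = rs², (rs⁷)²³ = r²s, (rs⁷)²⁴ = e.
The smallest positive k with (rs⁷)ᵏ = e is 24.

Answer: 24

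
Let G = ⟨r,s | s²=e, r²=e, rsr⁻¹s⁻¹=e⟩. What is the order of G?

Enumerate words in the generators, reducing via the relations: the distinct elements are
  {e, r, s, rs}.
No further products give new elements, so |G| = 4.

Answer: 4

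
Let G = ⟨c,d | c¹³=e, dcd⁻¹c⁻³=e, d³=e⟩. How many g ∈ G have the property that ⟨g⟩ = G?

⟨g⟩ = G would require ord(g) = |G| = 39, but the maximum element order in G is 13 < 39. So G is not cyclic and no single element generates it: the count is 0.

Answer: 0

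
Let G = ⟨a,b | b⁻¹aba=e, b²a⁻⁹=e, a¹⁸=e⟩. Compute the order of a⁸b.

Compute successive powers until reaching e:
  (a⁸b)¹ = a⁸b, (a⁸b)² = a⁹, (a⁸b)³ = a⁸b⁻¹, (a⁸b)⁴ = e.
The smallest positive k with (a⁸b)ᵏ = e is 4.

Answer: 4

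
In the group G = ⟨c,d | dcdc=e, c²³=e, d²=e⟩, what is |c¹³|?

Compute successive powers until reaching e:
  (c¹³)¹ = c¹³, (c¹³)² = c³, (c¹³)³ = c¹⁶, (c¹³)⁴ = c⁶, (c¹³)⁵ = c¹⁹, (c¹³)⁶ = c⁹, (c¹³)⁷ = c²², (c¹³)⁸ = c¹², (c¹³)⁹ = c², (c¹³)¹⁰ = c¹⁵, (c¹³)¹¹ = c⁵, (c¹³)¹² = c¹⁸, (c¹³)¹³ = c⁸, (c¹³)¹⁴ = c²¹, (c¹³)¹⁵ = c¹¹, (c¹³)¹⁶ = c, (c¹³)¹⁷ = c¹⁴, (c¹³)¹⁸ = c⁴, (c¹³)¹⁹ = c¹⁷, (c¹³)²⁰ = c⁷, (c¹³)²¹ = c²⁰, (c¹³)²² = c¹⁰, (c¹³)²³ = e.
The smallest positive k with (c¹³)ᵏ = e is 23.

Answer: 23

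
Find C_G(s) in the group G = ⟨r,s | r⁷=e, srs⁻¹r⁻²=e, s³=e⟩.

⟨s⟩ ⊆ C_G(s) since powers of s commute with s; so |C_G(s)| ≥ |⟨s⟩| = 3.
By orbit–stabilizer, |C_G(s)| = |G| / |conj. class of s| = 21 / 7 = 3.
The 3 elements commuting with s are {e, s, s²}.

Answer: {e, s, s²}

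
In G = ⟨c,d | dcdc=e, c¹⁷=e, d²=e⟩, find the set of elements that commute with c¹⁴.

⟨c¹⁴⟩ ⊆ C_G(c¹⁴) since powers of c¹⁴ commute with c¹⁴; so |C_G(c¹⁴)| ≥ |⟨c¹⁴⟩| = 17.
By orbit–stabilizer, |C_G(c¹⁴)| = |G| / |conj. class of c¹⁴| = 34 / 2 = 17.
The 17 elements commuting with c¹⁴ are {e, c, c², c³, c⁴, c⁵, c⁶, c⁷, c⁸, c⁹, c¹⁰, c¹¹, c¹², c¹³, c¹⁴, c¹⁵, c¹⁶}.

Answer: {e, c, c², c³, c⁴, c⁵, c⁶, c⁷, c⁸, c⁹, c¹⁰, c¹¹, c¹², c¹³, c¹⁴, c¹⁵, c¹⁶}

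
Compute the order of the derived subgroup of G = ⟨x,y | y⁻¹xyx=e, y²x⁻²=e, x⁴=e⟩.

G' = [G, G] is generated by all commutators. The generator-pair commutators are: [x, y] = x².
The subgroup they normally generate is {e, x²}, of order 2.
Check: |G/G'| = 8/2 = 4 is the order of the abelianisation.

Answer: 2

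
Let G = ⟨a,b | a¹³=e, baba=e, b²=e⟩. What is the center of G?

An element z ∈ Z(G) iff z commutes with every generator.
For example e is central: e·a = a = a·e; e·b = b = b·e.
Whereas a ∉ Z(G) since a·b = ab ≠ a¹²b = b·a.
Checking each of the 26 elements this way gives Z(G) = {e}, of order 1.

Answer: {e}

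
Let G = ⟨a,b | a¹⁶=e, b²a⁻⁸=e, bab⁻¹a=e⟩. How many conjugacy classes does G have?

The conjugacy classes (representative and size) are:
  [e] (size 1), [a] (size 2), [a¹⁴] (size 2), [a¹³] (size 2), [a¹²] (size 2), [a⁵] (size 2), [a¹⁰] (size 2), [a⁷] (size 2), [a⁸] (size 1), [b⁻¹] (size 8), [a⁷b⁻¹] (size 8).
Class equation: 1 + 2 + 2 + 2 + 2 + 2 + 2 + 2 + 1 + 8 + 8 = 32 = |G|. So G has 11 conjugacy classes.

Answer: 11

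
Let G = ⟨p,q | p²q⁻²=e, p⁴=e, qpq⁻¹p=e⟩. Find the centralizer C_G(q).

⟨q⟩ ⊆ C_G(q) since powers of q commute with q; so |C_G(q)| ≥ |⟨q⟩| = 4.
By orbit–stabilizer, |C_G(q)| = |G| / |conj. class of q| = 8 / 2 = 4.
The 4 elements commuting with q are {e, p², q, q⁻¹}.

Answer: {e, p², q, q⁻¹}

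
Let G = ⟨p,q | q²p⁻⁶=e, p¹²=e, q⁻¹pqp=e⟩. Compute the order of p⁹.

Compute successive powers until reaching e:
  (p⁹)¹ = p⁹, (p⁹)² = p⁶, (p⁹)³ = p³, (p⁹)⁴ = e.
The smallest positive k with (p⁹)ᵏ = e is 4.

Answer: 4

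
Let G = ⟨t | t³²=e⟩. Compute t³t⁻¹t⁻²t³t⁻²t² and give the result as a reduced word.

Multiply left to right, reducing at each step:
  (t³) · t⁻¹ = t²
  (t²) · t⁻² = e
  e · t³ = t³
  (t³) · t⁻² = t
  t · t² = t³

Answer: t³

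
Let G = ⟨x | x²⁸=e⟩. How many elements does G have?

G is generated by a single element, so G is cyclic. The relator gives x²⁸ = e and no smaller power is forced to be e, so the 28 powers {e, x, x², x³, x⁴, x⁵, x⁶, x⁷, x⁸, x⁹, x²², x²³, x²¹, x²⁰, x²⁴, x²⁵, x²⁶, x²⁷, x¹², x¹³, x¹¹, x¹⁰, x¹⁴, x¹⁵, x¹⁶, x¹⁷, x¹⁸, x¹⁹} are distinct. Hence |G| = 28.

Answer: 28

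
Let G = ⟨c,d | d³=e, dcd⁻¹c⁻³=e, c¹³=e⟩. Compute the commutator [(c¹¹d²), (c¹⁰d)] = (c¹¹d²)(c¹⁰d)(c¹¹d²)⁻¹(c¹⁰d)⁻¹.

[(c¹¹d²), (c¹⁰d)] = (c¹¹d²)·(c¹⁰d)·(c¹¹d²)⁻¹·(c¹⁰d)⁻¹.
  (c¹¹d²) · (c¹⁰d) = c¹⁰
  (c¹⁰) · (c⁶d) = c³d
  (c³d) · (cd²) = c⁶

Answer: c⁶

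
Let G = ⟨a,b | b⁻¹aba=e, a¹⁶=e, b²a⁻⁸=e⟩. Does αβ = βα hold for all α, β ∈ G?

a·b = ab but b·a = a⁷b⁻¹, so a·b ≠ b·a and G is not abelian.

Answer: No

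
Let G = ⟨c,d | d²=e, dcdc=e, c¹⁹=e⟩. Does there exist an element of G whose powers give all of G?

Every cyclic group is abelian. But c·d = cd while d·c = c¹⁸d, so c·d ≠ d·c and G is not abelian. Hence G is not cyclic.

Answer: No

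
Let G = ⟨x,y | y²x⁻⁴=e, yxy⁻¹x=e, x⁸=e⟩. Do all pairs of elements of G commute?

x·y = xy but y·x = x³y⁻¹, so x·y ≠ y·x and G is not abelian.

Answer: No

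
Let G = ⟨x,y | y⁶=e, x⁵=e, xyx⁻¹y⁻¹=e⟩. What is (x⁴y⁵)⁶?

Compute successive powers of (x⁴y⁵), reducing at each step:
  (x⁴y⁵)²: (x⁴y⁵) · x⁴ = x³y⁵;   (x³y⁵) · y⁵ = x³y⁴
  (x⁴y⁵)³: (x³y⁴) · x⁴ = x²y⁴;   (x²y⁴) · y⁵ = x²y³
  (x⁴y⁵)⁴: (x²y³) · x⁴ = xy³;   (xy³) · y⁵ = xy²
  (x⁴y⁵)⁵: (xy²) · x⁴ = y²;   (y²) · y⁵ = y
  (x⁴y⁵)⁶: y · x⁴ = x⁴y;   (x⁴y) · y⁵ = x⁴

Answer: x⁴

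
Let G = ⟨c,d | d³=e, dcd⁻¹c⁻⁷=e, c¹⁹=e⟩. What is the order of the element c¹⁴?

Compute successive powers until reaching e:
  (c¹⁴)¹ = c¹⁴, (c¹⁴)² = c⁹, (c¹⁴)³ = c⁴, (c¹⁴)⁴ = c¹⁸, (c¹⁴)⁵ = c¹³, (c¹⁴)⁶ = c⁸, (c¹⁴)⁷ = c³, (c¹⁴)⁸ = c¹⁷, (c¹⁴)⁹ = c¹², (c¹⁴)¹⁰ = c⁷, (c¹⁴)¹¹ = c², (c¹⁴)¹² = c¹⁶, (c¹⁴)¹³ = c¹¹, (c¹⁴)¹⁴ = c⁶, (c¹⁴)¹⁵ = c, (c¹⁴)¹⁶ = c¹⁵, (c¹⁴)¹⁷ = c¹⁰, (c¹⁴)¹⁸ = c⁵, (c¹⁴)¹⁹ = e.
The smallest positive k with (c¹⁴)ᵏ = e is 19.

Answer: 19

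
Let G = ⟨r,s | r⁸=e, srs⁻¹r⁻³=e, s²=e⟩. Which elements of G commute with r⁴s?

⟨r⁴s⟩ ⊆ C_G(r⁴s) since powers of r⁴s commute with r⁴s; so |C_G(r⁴s)| ≥ |⟨r⁴s⟩| = 2.
By orbit–stabilizer, |C_G(r⁴s)| = |G| / |conj. class of r⁴s| = 16 / 4 = 4.
The 4 elements commuting with r⁴s are {e, r⁴, s, r⁴s}.

Answer: {e, r⁴, s, r⁴s}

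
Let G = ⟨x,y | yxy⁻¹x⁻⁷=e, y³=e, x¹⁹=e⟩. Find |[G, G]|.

G' = [G, G] is generated by all commutators. The generator-pair commutators are: [x, y] = x¹³.
The subgroup they normally generate is {e, x, x², x³, x⁴, x⁵, x⁶, x⁷, x⁸, x⁹, x¹⁰, x¹¹, x¹², x¹³, x¹⁴, x¹⁵, x¹⁶, x¹⁷, x¹⁸}, of order 19.
Check: |G/G'| = 57/19 = 3 is the order of the abelianisation.

Answer: 19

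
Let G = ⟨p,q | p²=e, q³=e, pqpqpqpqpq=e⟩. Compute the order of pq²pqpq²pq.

Compute successive powers until reaching e:
  (pq²pqpq²pq)¹ = pq²pqpq²pq, (pq²pqpq²pq)² = q²pqp, (pq²pqpq²pq)³ = pq²pq, (pq²pqpq²pq)⁴ = q²pqpq²pqp, (pq²pqpq²pq)⁵ = e.
The smallest positive k with (pq²pqpq²pq)ᵏ = e is 5.

Answer: 5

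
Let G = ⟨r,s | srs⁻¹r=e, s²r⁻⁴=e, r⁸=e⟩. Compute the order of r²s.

Compute successive powers until reaching e:
  (r²s)¹ = r²s, (r²s)² = r⁴, (r²s)³ = r²s⁻¹, (r²s)⁴ = e.
The smallest positive k with (r²s)ᵏ = e is 4.

Answer: 4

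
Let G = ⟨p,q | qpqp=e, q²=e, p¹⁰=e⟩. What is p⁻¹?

The order of p is 10 (smallest k with pᵏ = e), so p⁻¹ = p⁹ = p⁹.
Check: p · (p⁹) → p · p⁹ = e, giving e as required.

Answer: p⁹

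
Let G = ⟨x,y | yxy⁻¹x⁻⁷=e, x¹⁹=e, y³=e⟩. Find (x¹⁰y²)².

Compute successive powers of (x¹⁰y²), reducing at each step:
  (x¹⁰y²)²: (x¹⁰y²) · x¹⁰ = x⁶y²;   (x⁶y²) · y² = x⁶y

Answer: x⁶y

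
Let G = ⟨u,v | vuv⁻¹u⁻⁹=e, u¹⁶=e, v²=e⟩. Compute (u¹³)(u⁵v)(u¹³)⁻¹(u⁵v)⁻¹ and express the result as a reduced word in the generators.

[(u¹³), (u⁵v)] = (u¹³)·(u⁵v)·(u¹³)⁻¹·(u⁵v)⁻¹.
  (u¹³) · (u⁵v) = u²v
  (u²v) · (u³) = u¹³v
  (u¹³v) · (u³v) = u⁸

Answer: u⁸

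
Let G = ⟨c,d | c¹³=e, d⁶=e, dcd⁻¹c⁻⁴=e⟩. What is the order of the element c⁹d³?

Compute successive powers until reaching e:
  (c⁹d³)¹ = c⁹d³, (c⁹d³)² = e.
The smallest positive k with (c⁹d³)ᵏ = e is 2.

Answer: 2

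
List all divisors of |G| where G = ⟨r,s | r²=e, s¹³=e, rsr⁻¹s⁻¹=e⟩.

|G| = 26 = 2 · 13. By Lagrange's theorem the order of any subgroup divides 26; the divisors of 26 are 1, 2, 13, 26.

Answer: 1, 2, 13, 26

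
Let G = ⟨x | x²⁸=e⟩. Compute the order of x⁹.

Compute successive powers until reaching e:
  (x⁹)¹ = x⁹, (x⁹)² = x¹⁸, (x⁹)³ = x²⁷, (x⁹)⁴ = x⁸, (x⁹)⁵ = x¹⁷, (x⁹)⁶ = x²⁶, (x⁹)⁷ = x⁷, (x⁹)⁸ = x¹⁶, (x⁹)⁹ = x²⁵, (x⁹)¹⁰ = x⁶, (x⁹)¹¹ = x¹⁵, (x⁹)¹² = x²⁴, (x⁹)¹³ = x⁵, (x⁹)¹⁴ = x¹⁴, (x⁹)¹⁵ = x²³, (x⁹)¹⁶ = x⁴, (x⁹)¹⁷ = x¹³, (x⁹)¹⁸ = x²², (x⁹)¹⁹ = x³, (x⁹)²⁰ = x¹², (x⁹)²¹ = x²¹, (x⁹)²² = x², (x⁹)²³ = x¹¹, (x⁹)²⁴ = x²⁰, (x⁹)²⁵ = x, (x⁹)²⁶ = x¹⁰, (x⁹)²⁷ = x¹⁹, (x⁹)²⁸ = e.
The smallest positive k with (x⁹)ᵏ = e is 28.

Answer: 28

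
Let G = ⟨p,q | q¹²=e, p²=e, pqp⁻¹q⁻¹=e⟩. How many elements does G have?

Enumerate words in the generators, reducing via the relations: the distinct elements are
  {e, p, q, pq, q², q³, q⁴, q⁵, q⁶, q⁷, q⁸, q⁹, pq², pq³, pq⁴, pq⁵, pq⁶, pq⁷, pq⁸, pq⁹, q¹¹, q¹⁰, pq¹¹, pq¹⁰}.
No further products give new elements, so |G| = 24.

Answer: 24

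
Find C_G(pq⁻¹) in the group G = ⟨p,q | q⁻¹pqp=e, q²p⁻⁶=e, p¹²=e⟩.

⟨pq⁻¹⟩ ⊆ C_G(pq⁻¹) since powers of pq⁻¹ commute with pq⁻¹; so |C_G(pq⁻¹)| ≥ |⟨pq⁻¹⟩| = 4.
By orbit–stabilizer, |C_G(pq⁻¹)| = |G| / |conj. class of pq⁻¹| = 24 / 6 = 4.
The 4 elements commuting with pq⁻¹ are {e, p⁶, pq, pq⁻¹}.

Answer: {e, p⁶, pq, pq⁻¹}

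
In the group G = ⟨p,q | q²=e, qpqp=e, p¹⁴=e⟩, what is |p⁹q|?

Compute successive powers until reaching e:
  (p⁹q)¹ = p⁹q, (p⁹q)² = e.
The smallest positive k with (p⁹q)ᵏ = e is 2.

Answer: 2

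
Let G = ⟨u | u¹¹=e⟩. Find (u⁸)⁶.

Compute successive powers of (u⁸), reducing at each step:
  (u⁸)²: (u⁸) · u⁸ = u⁵
  (u⁸)³: (u⁵) · u⁸ = u²
  (u⁸)⁴: (u²) · u⁸ = u¹⁰
  (u⁸)⁵: (u¹⁰) · u⁸ = u⁷
  (u⁸)⁶: (u⁷) · u⁸ = u⁴

Answer: u⁴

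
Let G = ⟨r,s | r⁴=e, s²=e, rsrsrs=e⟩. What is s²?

Compute successive powers of s, reducing at each step:
  s²: s · s = e

Answer: e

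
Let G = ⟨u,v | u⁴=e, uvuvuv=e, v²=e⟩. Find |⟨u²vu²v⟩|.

|⟨u²vu²v⟩| equals the order of u²vu²v. Compute successive powers until reaching e:
  (u²vu²v)¹ = u²vu²v, (u²vu²v)² = e.
The smallest positive k with (u²vu²v)ᵏ = e is 2, so |⟨u²vu²v⟩| = 2.

Answer: 2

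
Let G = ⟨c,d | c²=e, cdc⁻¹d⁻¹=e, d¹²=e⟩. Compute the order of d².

Compute successive powers until reaching e:
  (d²)¹ = d², (d²)² = d⁴, (d²)³ = d⁶, (d²)⁴ = d⁸, (d²)⁵ = d¹⁰, (d²)⁶ = e.
The smallest positive k with (d²)ᵏ = e is 6.

Answer: 6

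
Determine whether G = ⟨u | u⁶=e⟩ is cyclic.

|G| = 6. The element u has order 6 (its powers give 6 distinct elements), so ⟨u⟩ = G and G is cyclic.

Answer: Yes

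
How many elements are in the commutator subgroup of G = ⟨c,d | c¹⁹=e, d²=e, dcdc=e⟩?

G' = [G, G] is generated by all commutators. The generator-pair commutators are: [c, d] = c².
The subgroup they normally generate is {e, c, c², c³, c⁴, c⁵, c⁶, c⁷, c⁸, c⁹, c¹⁰, c¹¹, c¹², c¹³, c¹⁴, c¹⁵, c¹⁶, c¹⁷, c¹⁸}, of order 19.
Check: |G/G'| = 38/19 = 2 is the order of the abelianisation.

Answer: 19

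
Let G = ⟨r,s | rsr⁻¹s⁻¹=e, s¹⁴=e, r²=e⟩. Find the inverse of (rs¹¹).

The order of (rs¹¹) is 14 (smallest k with (rs¹¹)ᵏ = e), so (rs¹¹)⁻¹ = (rs¹¹)¹³ = rs³.
Check: (rs¹¹) · (rs³) → (rs¹¹) · r = s¹¹;   (s¹¹) · s³ = e, giving e as required.

Answer: rs³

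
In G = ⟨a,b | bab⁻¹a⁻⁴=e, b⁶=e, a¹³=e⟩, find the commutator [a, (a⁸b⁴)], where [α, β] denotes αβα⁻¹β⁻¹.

[a, (a⁸b⁴)] = a·(a⁸b⁴)·a⁻¹·(a⁸b⁴)⁻¹.
  a · (a⁸b⁴) = a⁹b⁴
  (a⁹b⁴) · (a¹²) = b⁴
  (b⁴) · (a²b²) = a⁵

Answer: a⁵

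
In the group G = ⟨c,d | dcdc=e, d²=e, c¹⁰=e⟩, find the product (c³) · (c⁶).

Compute (c³) · (c⁶) by multiplying left to right and reducing via the relations at each step:
  (c³) · c⁶ = c⁹

Answer: c⁹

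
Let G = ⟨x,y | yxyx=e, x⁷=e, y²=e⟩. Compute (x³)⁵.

Compute successive powers of (x³), reducing at each step:
  (x³)²: (x³) · x³ = x⁶
  (x³)³: (x⁶) · x³ = x²
  (x³)⁴: (x²) · x³ = x⁵
  (x³)⁵: (x⁵) · x³ = x

Answer: x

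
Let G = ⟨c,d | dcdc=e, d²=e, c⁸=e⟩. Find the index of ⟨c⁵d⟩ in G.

First find ord(c⁵d) by computing successive powers:
  (c⁵d)¹ = c⁵d, (c⁵d)² = e.
So |⟨c⁵d⟩| = ord(c⁵d) = 2. With |G| = 16, by Lagrange [G : ⟨c⁵d⟩] = 16/2 = 8.

Answer: 8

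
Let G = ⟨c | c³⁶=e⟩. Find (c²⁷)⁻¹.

The order of (c²⁷) is 4 (smallest k with (c²⁷)ᵏ = e), so (c²⁷)⁻¹ = (c²⁷)³ = c⁹.
Check: (c²⁷) · (c⁹) → (c²⁷) · c⁹ = e, giving e as required.

Answer: c⁹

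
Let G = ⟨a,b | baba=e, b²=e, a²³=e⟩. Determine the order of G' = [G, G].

G' = [G, G] is generated by all commutators. The generator-pair commutators are: [a, b] = a².
The subgroup they normally generate is {e, a, a², a³, a⁴, a⁵, a⁶, a⁷, a⁸, a⁹, a¹⁰, a¹¹, a¹², a¹³, a¹⁴, a¹⁵, a¹⁶, a¹⁷, a¹⁸, a¹⁹, a²⁰, a²¹, a²²}, of order 23.
Check: |G/G'| = 46/23 = 2 is the order of the abelianisation.

Answer: 23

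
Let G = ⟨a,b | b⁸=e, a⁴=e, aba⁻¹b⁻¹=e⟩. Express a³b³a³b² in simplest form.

Multiply left to right, reducing at each step:
  (a³) · b³ = a³b³
  (a³b³) · a³ = a²b³
  (a²b³) · b² = a²b⁵

Answer: a²b⁵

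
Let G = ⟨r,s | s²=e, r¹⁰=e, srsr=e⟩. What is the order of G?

Enumerate words in the generators, reducing via the relations: the distinct elements are
  {e, r, s, rs, r², r³, r⁴, r⁵, r⁶, r⁷, r⁸, r⁹, r²s, r³s, r⁴s, r⁵s, r⁶s, r⁷s, r⁸s, r⁹s}.
No further products give new elements, so |G| = 20.

Answer: 20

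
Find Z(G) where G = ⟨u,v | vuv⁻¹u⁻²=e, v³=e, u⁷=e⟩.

An element z ∈ Z(G) iff z commutes with every generator.
For example e is central: e·u = u = u·e; e·v = v = v·e.
Whereas u ∉ Z(G) since u·v = uv ≠ u²v = v·u.
Checking each of the 21 elements this way gives Z(G) = {e}, of order 1.

Answer: {e}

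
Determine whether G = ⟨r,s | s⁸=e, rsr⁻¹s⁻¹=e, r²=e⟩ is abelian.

Each pair of generators commutes: r·s = rs = s·r. Since the generators pairwise commute, every element of G commutes with every other, so G is abelian.

Answer: Yes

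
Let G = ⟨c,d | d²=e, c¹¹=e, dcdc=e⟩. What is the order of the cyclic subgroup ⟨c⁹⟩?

|⟨c⁹⟩| equals the order of c⁹. Compute successive powers until reaching e:
  (c⁹)¹ = c⁹, (c⁹)² = c⁷, (c⁹)³ = c⁵, (c⁹)⁴ = c³, (c⁹)⁵ = c, (c⁹)⁶ = c¹⁰, (c⁹)⁷ = c⁸, (c⁹)⁸ = c⁶, (c⁹)⁹ = c⁴, (c⁹)¹⁰ = c², (c⁹)¹¹ = e.
The smallest positive k with (c⁹)ᵏ = e is 11, so |⟨c⁹⟩| = 11.

Answer: 11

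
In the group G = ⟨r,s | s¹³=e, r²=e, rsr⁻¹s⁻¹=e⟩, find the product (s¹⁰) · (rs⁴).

Compute (s¹⁰) · (rs⁴) by multiplying left to right and reducing via the relations at each step:
  (s¹⁰) · r = rs¹⁰
  (rs¹⁰) · s⁴ = rs

Answer: rs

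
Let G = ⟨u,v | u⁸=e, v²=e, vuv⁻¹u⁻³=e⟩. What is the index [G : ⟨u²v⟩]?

First find ord(u²v) by computing successive powers:
  (u²v)¹ = u²v, (u²v)² = e.
So |⟨u²v⟩| = ord(u²v) = 2. With |G| = 16, by Lagrange [G : ⟨u²v⟩] = 16/2 = 8.

Answer: 8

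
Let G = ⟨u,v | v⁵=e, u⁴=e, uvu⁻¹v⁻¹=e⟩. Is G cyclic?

|G| = 20. The element uv has order 20 (its powers give 20 distinct elements), so ⟨uv⟩ = G and G is cyclic.

Answer: Yes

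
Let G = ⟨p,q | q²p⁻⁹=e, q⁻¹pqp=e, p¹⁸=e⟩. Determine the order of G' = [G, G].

G' = [G, G] is generated by all commutators. The generator-pair commutators are: [p, q] = p².
The subgroup they normally generate is {e, p², p⁴, p⁶, p⁸, p¹⁰, p¹², p¹⁴, p¹⁶}, of order 9.
Check: |G/G'| = 36/9 = 4 is the order of the abelianisation.

Answer: 9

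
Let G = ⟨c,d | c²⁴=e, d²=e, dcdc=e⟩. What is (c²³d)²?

Compute successive powers of (c²³d), reducing at each step:
  (c²³d)²: (c²³d) · c²³ = d;   d · d = e

Answer: e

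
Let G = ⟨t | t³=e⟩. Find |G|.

G is generated by a single element, so G is cyclic. The relator gives t³ = e and no smaller power is forced to be e, so the 3 powers {e, t, t²} are distinct. Hence |G| = 3.

Answer: 3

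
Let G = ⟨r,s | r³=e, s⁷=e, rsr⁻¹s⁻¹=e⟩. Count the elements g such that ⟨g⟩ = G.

G is cyclic of order 21. An element generates G iff its order is 21, and a cyclic group of order 21 has exactly φ(21) = 12 such elements.

Answer: 12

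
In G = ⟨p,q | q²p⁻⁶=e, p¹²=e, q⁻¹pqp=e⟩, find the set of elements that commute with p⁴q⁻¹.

⟨p⁴q⁻¹⟩ ⊆ C_G(p⁴q⁻¹) since powers of p⁴q⁻¹ commute with p⁴q⁻¹; so |C_G(p⁴q⁻¹)| ≥ |⟨p⁴q⁻¹⟩| = 4.
By orbit–stabilizer, |C_G(p⁴q⁻¹)| = |G| / |conj. class of p⁴q⁻¹| = 24 / 6 = 4.
The 4 elements commuting with p⁴q⁻¹ are {e, p⁶, p⁴q, p⁴q⁻¹}.

Answer: {e, p⁶, p⁴q, p⁴q⁻¹}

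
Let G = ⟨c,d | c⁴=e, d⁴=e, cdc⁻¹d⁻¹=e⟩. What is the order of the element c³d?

Compute successive powers until reaching e:
  (c³d)¹ = c³d, (c³d)² = c²d², (c³d)³ = cd³, (c³d)⁴ = e.
The smallest positive k with (c³d)ᵏ = e is 4.

Answer: 4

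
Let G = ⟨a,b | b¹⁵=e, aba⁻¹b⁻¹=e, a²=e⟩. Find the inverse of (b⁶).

The order of (b⁶) is 5 (smallest k with (b⁶)ᵏ = e), so (b⁶)⁻¹ = (b⁶)⁴ = b⁹.
Check: (b⁶) · (b⁹) → (b⁶) · b⁹ = e, giving e as required.

Answer: b⁹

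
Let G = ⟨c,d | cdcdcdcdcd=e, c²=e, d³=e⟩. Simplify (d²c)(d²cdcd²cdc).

Compute (d²c) · (d²cdcd²cdc) by multiplying left to right and reducing via the relations at each step:
  (d²c) · d² = d²cd²
  (d²cd²) · c = d²cd²c
  (d²cd²c) · d = d²cd²cd
  (d²cd²cd) · c = d²cd²cdc
  (d²cd²cdc) · d² = d²cd²cdcd²
  (d²cd²cdcd²) · c = cdcd²cdcd
  (cdcd²cdcd) · d = cdcd²cdcd²
  (cdcd²cdcd²) · c = cdcd²cdcd²c

Answer: cdcd²cdcd²c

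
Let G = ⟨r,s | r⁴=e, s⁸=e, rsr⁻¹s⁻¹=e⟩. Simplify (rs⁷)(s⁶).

Compute (rs⁷) · (s⁶) by multiplying left to right and reducing via the relations at each step:
  (rs⁷) · s⁶ = rs⁵

Answer: rs⁵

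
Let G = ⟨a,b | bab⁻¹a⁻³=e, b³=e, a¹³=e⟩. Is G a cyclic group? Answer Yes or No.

Every cyclic group is abelian. But a·b = ab while b·a = a³b, so a·b ≠ b·a and G is not abelian. Hence G is not cyclic.

Answer: No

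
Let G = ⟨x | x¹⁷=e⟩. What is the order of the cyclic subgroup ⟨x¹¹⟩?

|⟨x¹¹⟩| equals the order of x¹¹. Compute successive powers until reaching e:
  (x¹¹)¹ = x¹¹, (x¹¹)² = x⁵, (x¹¹)³ = x¹⁶, (x¹¹)⁴ = x¹⁰, (x¹¹)⁵ = x⁴, (x¹¹)⁶ = x¹⁵, (x¹¹)⁷ = x⁹, (x¹¹)⁸ = x³, (x¹¹)⁹ = x¹⁴, (x¹¹)¹⁰ = x⁸, (x¹¹)¹¹ = x², (x¹¹)¹² = x¹³, (x¹¹)¹³ = x⁷, (x¹¹)¹⁴ = x, (x¹¹)¹⁵ = x¹², (x¹¹)¹⁶ = x⁶, (x¹¹)¹⁷ = e.
The smallest positive k with (x¹¹)ᵏ = e is 17, so |⟨x¹¹⟩| = 17.

Answer: 17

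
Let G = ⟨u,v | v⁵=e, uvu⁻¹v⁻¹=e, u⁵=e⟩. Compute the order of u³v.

Compute successive powers until reaching e:
  (u³v)¹ = u³v, (u³v)² = uv², (u³v)³ = u⁴v³, (u³v)⁴ = u²v⁴, (u³v)⁵ = e.
The smallest positive k with (u³v)ᵏ = e is 5.

Answer: 5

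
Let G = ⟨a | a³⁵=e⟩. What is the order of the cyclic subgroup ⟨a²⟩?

|⟨a²⟩| equals the order of a². Compute successive powers until reaching e:
  (a²)¹ = a², (a²)² = a⁴, (a²)³ = a⁶, (a²)⁴ = a⁸, (a²)⁵ = a¹⁰, (a²)⁶ = a¹², (a²)⁷ = a¹⁴, (a²)⁸ = a¹⁶, (a²)⁹ = a¹⁸, (a²)¹⁰ = a²⁰, (a²)¹¹ = a²², (a²)¹² = a²⁴, (a²)¹³ = a²⁶, (a²)¹⁴ = a²⁸, (a²)¹⁵ = a³⁰, (a²)¹⁶ = a³², (a²)¹⁷ = a³⁴, (a²)¹⁸ = a, (a²)¹⁹ = a³, (a²)²⁰ = a⁵, (a²)²¹ = a⁷, (a²)²² = a⁹, (a²)²³ = a¹¹, (a²)²⁴ = a¹³, (a²)²⁵ = a¹⁵, (a²)²⁶ = a¹⁷, (a²)²⁷ = a¹⁹, (a²)²⁸ = a²¹, (a²)²⁹ = a²³, (a²)³⁰ = a²⁵, (a²)³¹ = a²⁷, (a²)³² = a²⁹, (a²)³³ = a³¹, (a²)³⁴ = a³³, (a²)³⁵ = e.
The smallest positive k with (a²)ᵏ = e is 35, so |⟨a²⟩| = 35.

Answer: 35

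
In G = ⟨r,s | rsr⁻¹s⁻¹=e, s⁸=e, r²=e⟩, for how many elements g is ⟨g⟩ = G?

⟨g⟩ = G would require ord(g) = |G| = 16, but the maximum element order in G is 8 < 16. So G is not cyclic and no single element generates it: the count is 0.

Answer: 0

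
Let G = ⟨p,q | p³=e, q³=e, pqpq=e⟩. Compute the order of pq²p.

Compute successive powers until reaching e:
  (pq²p)¹ = pq²p, (pq²p)² = e.
The smallest positive k with (pq²p)ᵏ = e is 2.

Answer: 2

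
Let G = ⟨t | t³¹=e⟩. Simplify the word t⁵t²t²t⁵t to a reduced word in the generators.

Multiply left to right, reducing at each step:
  (t⁵) · t² = t⁷
  (t⁷) · t² = t⁹
  (t⁹) · t⁵ = t¹⁴
  (t¹⁴) · t = t¹⁵

Answer: t¹⁵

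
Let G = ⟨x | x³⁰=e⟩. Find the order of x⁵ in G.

Compute successive powers until reaching e:
  (x⁵)¹ = x⁵, (x⁵)² = x¹⁰, (x⁵)³ = x¹⁵, (x⁵)⁴ = x²⁰, (x⁵)⁵ = x²⁵, (x⁵)⁶ = e.
The smallest positive k with (x⁵)ᵏ = e is 6.

Answer: 6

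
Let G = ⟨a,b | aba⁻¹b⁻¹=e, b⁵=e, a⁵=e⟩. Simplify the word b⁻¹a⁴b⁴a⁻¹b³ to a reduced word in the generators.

Multiply left to right, reducing at each step:
  (b⁴) · a⁴ = a⁴b⁴
  (a⁴b⁴) · b⁴ = a⁴b³
  (a⁴b³) · a⁻¹ = a³b³
  (a³b³) · b³ = a³b

Answer: a³b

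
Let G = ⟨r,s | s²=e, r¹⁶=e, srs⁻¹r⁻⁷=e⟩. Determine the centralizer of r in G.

⟨r⟩ ⊆ C_G(r) since powers of r commute with r; so |C_G(r)| ≥ |⟨r⟩| = 16.
By orbit–stabilizer, |C_G(r)| = |G| / |conj. class of r| = 32 / 2 = 16.
The 16 elements commuting with r are {e, r, r², r³, r⁴, r⁵, r⁶, r⁷, r⁸, r⁹, r¹⁰, r¹¹, r¹², r¹³, r¹⁴, r¹⁵}.

Answer: {e, r, r², r³, r⁴, r⁵, r⁶, r⁷, r⁸, r⁹, r¹⁰, r¹¹, r¹², r¹³, r¹⁴, r¹⁵}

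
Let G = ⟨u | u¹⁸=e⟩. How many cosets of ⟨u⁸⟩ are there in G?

First find ord(u⁸) by computing successive powers:
  (u⁸)¹ = u⁸, (u⁸)² = u¹⁶, (u⁸)³ = u⁶, (u⁸)⁴ = u¹⁴, (u⁸)⁵ = u⁴, (u⁸)⁶ = u¹², (u⁸)⁷ = u², (u⁸)⁸ = u¹⁰, (u⁸)⁹ = e.
So |⟨u⁸⟩| = ord(u⁸) = 9. With |G| = 18, by Lagrange [G : ⟨u⁸⟩] = 18/9 = 2.

Answer: 2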